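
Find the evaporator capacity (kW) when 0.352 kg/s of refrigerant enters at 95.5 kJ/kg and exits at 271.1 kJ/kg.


dh = 271.1 - 95.5 = 175.6 kJ/kg
Q_evap = m_dot * dh = 0.352 * 175.6
Q_evap = 61.81 kW

61.81


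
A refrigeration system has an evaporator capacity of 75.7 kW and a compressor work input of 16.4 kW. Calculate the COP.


COP = Q_evap / W
COP = 75.7 / 16.4
COP = 4.616

4.616


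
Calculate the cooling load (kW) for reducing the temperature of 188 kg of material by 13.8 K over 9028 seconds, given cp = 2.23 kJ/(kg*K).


Q = m * cp * dT / t
Q = 188 * 2.23 * 13.8 / 9028
Q = 0.641 kW

0.641


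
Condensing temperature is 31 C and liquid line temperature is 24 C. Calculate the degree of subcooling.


Subcooling = T_cond - T_liquid
Subcooling = 31 - 24
Subcooling = 7 K

7


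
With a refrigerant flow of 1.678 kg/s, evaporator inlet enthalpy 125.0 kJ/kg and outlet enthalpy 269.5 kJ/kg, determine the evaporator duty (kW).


dh = 269.5 - 125.0 = 144.5 kJ/kg
Q_evap = m_dot * dh = 1.678 * 144.5
Q_evap = 242.47 kW

242.47


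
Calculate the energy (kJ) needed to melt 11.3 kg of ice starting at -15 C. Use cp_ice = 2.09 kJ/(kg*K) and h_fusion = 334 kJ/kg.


Sensible heat = cp * dT = 2.09 * 15 = 31.35 kJ/kg
Total per kg = 31.35 + 334 = 365.35 kJ/kg
Q = m * total = 11.3 * 365.35
Q = 4128.5 kJ

4128.5


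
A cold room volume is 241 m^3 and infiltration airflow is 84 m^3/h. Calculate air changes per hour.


ACH = flow / volume
ACH = 84 / 241
ACH = 0.349

0.349


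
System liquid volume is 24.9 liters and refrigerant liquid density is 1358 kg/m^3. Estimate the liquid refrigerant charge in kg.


Charge = V * rho / 1000
Charge = 24.9 * 1358 / 1000
Charge = 33.81 kg

33.81


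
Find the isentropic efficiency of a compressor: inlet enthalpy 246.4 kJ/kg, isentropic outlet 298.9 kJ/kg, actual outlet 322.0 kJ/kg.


dh_ideal = 298.9 - 246.4 = 52.5 kJ/kg
dh_actual = 322.0 - 246.4 = 75.6 kJ/kg
eta_s = dh_ideal / dh_actual = 52.5 / 75.6
eta_s = 0.6944

0.6944


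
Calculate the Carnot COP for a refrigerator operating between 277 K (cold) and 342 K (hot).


dT = 342 - 277 = 65 K
COP_carnot = T_cold / dT = 277 / 65
COP_carnot = 4.262

4.262


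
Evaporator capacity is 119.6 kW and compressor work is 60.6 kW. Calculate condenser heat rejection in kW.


Q_cond = Q_evap + W
Q_cond = 119.6 + 60.6
Q_cond = 180.2 kW

180.2


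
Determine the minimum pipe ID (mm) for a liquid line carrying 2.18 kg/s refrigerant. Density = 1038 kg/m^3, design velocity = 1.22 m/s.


A = m_dot / (rho * v) = 2.18 / (1038 * 1.22) = 0.001721469408 m^2
d = sqrt(4*A/pi) * 1000
d = 46.8 mm

46.8


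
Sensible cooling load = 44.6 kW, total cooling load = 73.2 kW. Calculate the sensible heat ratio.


SHR = Q_sensible / Q_total
SHR = 44.6 / 73.2
SHR = 0.609

0.609


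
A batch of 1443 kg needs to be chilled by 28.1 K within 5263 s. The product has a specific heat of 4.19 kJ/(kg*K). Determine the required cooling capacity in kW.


Q = m * cp * dT / t
Q = 1443 * 4.19 * 28.1 / 5263
Q = 32.281 kW

32.281


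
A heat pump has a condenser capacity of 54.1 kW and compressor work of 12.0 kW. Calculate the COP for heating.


COP_hp = Q_cond / W
COP_hp = 54.1 / 12.0
COP_hp = 4.508

4.508


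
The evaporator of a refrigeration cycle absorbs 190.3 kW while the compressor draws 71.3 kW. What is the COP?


COP = Q_evap / W
COP = 190.3 / 71.3
COP = 2.669

2.669


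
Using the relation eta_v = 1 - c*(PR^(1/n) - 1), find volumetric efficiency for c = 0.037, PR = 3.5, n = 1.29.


PR^(1/n) = 3.5^(1/1.29) = 2.64093781
eta_v = 1 - 0.037 * (2.64093781 - 1)
eta_v = 0.9393

0.9393


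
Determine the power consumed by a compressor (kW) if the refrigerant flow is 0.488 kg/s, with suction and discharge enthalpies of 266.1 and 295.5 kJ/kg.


dh = 295.5 - 266.1 = 29.4 kJ/kg
W = m_dot * dh = 0.488 * 29.4 = 14.35 kW

14.35


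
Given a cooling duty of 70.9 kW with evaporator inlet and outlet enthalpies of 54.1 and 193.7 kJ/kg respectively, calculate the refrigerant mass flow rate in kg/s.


dh = 193.7 - 54.1 = 139.6 kJ/kg
m_dot = Q / dh = 70.9 / 139.6 = 0.5079 kg/s

0.5079


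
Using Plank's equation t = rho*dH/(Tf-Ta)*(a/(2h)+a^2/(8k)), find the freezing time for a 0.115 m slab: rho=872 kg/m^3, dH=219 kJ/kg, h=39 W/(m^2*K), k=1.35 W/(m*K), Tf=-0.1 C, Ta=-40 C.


dT = -0.1 - (-40) = 39.9 K
term1 = a/(2h) = 0.115/(2*39) = 0.001474358974
term2 = a^2/(8k) = 0.115^2/(8*1.35) = 0.001224537037
t = rho*dH*1000/dT * (term1 + term2)
t = 872*219*1000/39.9 * (0.001474358974 + 0.001224537037)
t = 12917 s

12917


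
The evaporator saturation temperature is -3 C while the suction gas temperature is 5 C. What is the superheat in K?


Superheat = T_suction - T_evap
Superheat = 5 - (-3)
Superheat = 8 K

8


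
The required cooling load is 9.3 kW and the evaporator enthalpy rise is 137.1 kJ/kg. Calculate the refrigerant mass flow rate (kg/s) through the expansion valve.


m_dot = Q / dh
m_dot = 9.3 / 137.1
m_dot = 0.0678 kg/s

0.0678


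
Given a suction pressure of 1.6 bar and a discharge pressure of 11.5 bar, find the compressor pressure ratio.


PR = P_high / P_low
PR = 11.5 / 1.6
PR = 7.188

7.188


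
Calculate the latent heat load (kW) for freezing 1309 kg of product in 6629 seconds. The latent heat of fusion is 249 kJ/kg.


Q_lat = m * h_fg / t
Q_lat = 1309 * 249 / 6629
Q_lat = 49.17 kW

49.17


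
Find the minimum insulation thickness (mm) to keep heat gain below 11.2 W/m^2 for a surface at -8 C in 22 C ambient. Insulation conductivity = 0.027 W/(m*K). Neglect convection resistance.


dT = 22 - (-8) = 30 K
thickness = k * dT / q_max * 1000
thickness = 0.027 * 30 / 11.2 * 1000
thickness = 72.3 mm

72.3


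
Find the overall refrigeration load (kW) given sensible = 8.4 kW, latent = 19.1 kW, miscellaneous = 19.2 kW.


Q_total = Q_s + Q_l + Q_misc
Q_total = 8.4 + 19.1 + 19.2
Q_total = 46.7 kW

46.7


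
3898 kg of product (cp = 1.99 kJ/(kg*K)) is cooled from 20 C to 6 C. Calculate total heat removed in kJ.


dT = 20 - (6) = 14 K
Q = m * cp * dT = 3898 * 1.99 * 14
Q = 108598 kJ

108598


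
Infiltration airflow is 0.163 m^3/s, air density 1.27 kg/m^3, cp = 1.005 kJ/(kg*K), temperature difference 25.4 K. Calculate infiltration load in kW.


Q = V_dot * rho * cp * dT
Q = 0.163 * 1.27 * 1.005 * 25.4
Q = 5.284 kW

5.284


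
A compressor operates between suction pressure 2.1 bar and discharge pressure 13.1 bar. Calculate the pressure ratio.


PR = P_high / P_low
PR = 13.1 / 2.1
PR = 6.238

6.238


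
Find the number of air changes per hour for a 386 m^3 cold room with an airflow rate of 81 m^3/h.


ACH = flow / volume
ACH = 81 / 386
ACH = 0.21

0.21


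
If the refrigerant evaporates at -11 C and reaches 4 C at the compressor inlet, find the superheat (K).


Superheat = T_suction - T_evap
Superheat = 4 - (-11)
Superheat = 15 K

15


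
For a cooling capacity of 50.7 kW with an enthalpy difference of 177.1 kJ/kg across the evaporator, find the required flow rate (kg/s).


m_dot = Q / dh
m_dot = 50.7 / 177.1
m_dot = 0.2863 kg/s

0.2863


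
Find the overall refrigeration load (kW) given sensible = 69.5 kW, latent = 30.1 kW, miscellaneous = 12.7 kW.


Q_total = Q_s + Q_l + Q_misc
Q_total = 69.5 + 30.1 + 12.7
Q_total = 112.3 kW

112.3


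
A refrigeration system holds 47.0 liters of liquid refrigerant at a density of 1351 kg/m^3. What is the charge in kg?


Charge = V * rho / 1000
Charge = 47.0 * 1351 / 1000
Charge = 63.5 kg

63.5


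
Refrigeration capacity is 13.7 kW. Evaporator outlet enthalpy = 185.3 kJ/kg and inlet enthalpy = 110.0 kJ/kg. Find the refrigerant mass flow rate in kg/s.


dh = 185.3 - 110.0 = 75.3 kJ/kg
m_dot = Q / dh = 13.7 / 75.3 = 0.1819 kg/s

0.1819


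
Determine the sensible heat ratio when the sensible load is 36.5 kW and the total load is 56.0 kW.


SHR = Q_sensible / Q_total
SHR = 36.5 / 56.0
SHR = 0.652

0.652


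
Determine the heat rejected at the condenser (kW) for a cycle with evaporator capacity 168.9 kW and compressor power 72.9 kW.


Q_cond = Q_evap + W
Q_cond = 168.9 + 72.9
Q_cond = 241.8 kW

241.8


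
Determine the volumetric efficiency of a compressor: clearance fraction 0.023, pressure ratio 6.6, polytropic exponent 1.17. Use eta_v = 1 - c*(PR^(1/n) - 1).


PR^(1/n) = 6.6^(1/1.17) = 5.0172403
eta_v = 1 - 0.023 * (5.0172403 - 1)
eta_v = 0.9076

0.9076


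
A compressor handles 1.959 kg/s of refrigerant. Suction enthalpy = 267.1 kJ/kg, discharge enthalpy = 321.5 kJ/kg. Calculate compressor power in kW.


dh = 321.5 - 267.1 = 54.4 kJ/kg
W = m_dot * dh = 1.959 * 54.4 = 106.57 kW

106.57


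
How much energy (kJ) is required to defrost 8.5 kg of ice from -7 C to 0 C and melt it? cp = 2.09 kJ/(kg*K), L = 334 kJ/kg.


Sensible heat = cp * dT = 2.09 * 7 = 14.63 kJ/kg
Total per kg = 14.63 + 334 = 348.63 kJ/kg
Q = m * total = 8.5 * 348.63
Q = 2963.4 kJ

2963.4


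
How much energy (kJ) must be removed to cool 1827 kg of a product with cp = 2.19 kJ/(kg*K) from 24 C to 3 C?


dT = 24 - (3) = 21 K
Q = m * cp * dT = 1827 * 2.19 * 21
Q = 84024 kJ

84024


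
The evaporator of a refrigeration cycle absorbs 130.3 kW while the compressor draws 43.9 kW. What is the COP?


COP = Q_evap / W
COP = 130.3 / 43.9
COP = 2.968

2.968


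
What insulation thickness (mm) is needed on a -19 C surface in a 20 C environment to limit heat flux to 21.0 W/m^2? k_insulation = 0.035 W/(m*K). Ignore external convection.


dT = 20 - (-19) = 39 K
thickness = k * dT / q_max * 1000
thickness = 0.035 * 39 / 21.0 * 1000
thickness = 65.0 mm

65.0


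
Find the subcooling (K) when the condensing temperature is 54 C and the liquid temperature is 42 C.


Subcooling = T_cond - T_liquid
Subcooling = 54 - 42
Subcooling = 12 K

12


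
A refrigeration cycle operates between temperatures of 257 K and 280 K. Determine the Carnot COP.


dT = 280 - 257 = 23 K
COP_carnot = T_cold / dT = 257 / 23
COP_carnot = 11.174

11.174


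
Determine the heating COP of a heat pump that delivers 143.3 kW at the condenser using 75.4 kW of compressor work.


COP_hp = Q_cond / W
COP_hp = 143.3 / 75.4
COP_hp = 1.901

1.901


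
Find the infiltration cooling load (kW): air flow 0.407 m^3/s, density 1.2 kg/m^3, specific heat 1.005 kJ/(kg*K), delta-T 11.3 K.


Q = V_dot * rho * cp * dT
Q = 0.407 * 1.2 * 1.005 * 11.3
Q = 5.547 kW

5.547


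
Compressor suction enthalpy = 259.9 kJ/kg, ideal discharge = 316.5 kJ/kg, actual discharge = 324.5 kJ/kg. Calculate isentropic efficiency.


dh_ideal = 316.5 - 259.9 = 56.6 kJ/kg
dh_actual = 324.5 - 259.9 = 64.6 kJ/kg
eta_s = dh_ideal / dh_actual = 56.6 / 64.6
eta_s = 0.8762

0.8762


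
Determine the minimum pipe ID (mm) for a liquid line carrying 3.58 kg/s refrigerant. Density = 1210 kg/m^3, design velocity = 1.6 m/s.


A = m_dot / (rho * v) = 3.58 / (1210 * 1.6) = 0.001849173554 m^2
d = sqrt(4*A/pi) * 1000
d = 48.5 mm

48.5


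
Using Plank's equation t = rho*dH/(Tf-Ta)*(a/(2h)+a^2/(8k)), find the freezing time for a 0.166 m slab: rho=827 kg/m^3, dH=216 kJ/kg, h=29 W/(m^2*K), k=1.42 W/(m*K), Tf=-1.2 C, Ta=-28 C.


dT = -1.2 - (-28) = 26.8 K
term1 = a/(2h) = 0.166/(2*29) = 0.002862068966
term2 = a^2/(8k) = 0.166^2/(8*1.42) = 0.002425704225
t = rho*dH*1000/dT * (term1 + term2)
t = 827*216*1000/26.8 * (0.002862068966 + 0.002425704225)
t = 35245 s

35245


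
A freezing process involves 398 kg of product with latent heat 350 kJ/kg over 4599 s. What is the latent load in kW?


Q_lat = m * h_fg / t
Q_lat = 398 * 350 / 4599
Q_lat = 30.29 kW

30.29


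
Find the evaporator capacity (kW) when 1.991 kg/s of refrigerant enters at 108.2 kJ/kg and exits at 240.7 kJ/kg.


dh = 240.7 - 108.2 = 132.5 kJ/kg
Q_evap = m_dot * dh = 1.991 * 132.5
Q_evap = 263.81 kW

263.81


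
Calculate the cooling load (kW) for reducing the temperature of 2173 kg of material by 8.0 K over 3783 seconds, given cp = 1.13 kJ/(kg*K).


Q = m * cp * dT / t
Q = 2173 * 1.13 * 8.0 / 3783
Q = 5.193 kW

5.193


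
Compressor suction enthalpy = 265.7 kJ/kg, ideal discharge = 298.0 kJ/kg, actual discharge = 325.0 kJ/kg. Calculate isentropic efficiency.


dh_ideal = 298.0 - 265.7 = 32.3 kJ/kg
dh_actual = 325.0 - 265.7 = 59.3 kJ/kg
eta_s = dh_ideal / dh_actual = 32.3 / 59.3
eta_s = 0.5447

0.5447


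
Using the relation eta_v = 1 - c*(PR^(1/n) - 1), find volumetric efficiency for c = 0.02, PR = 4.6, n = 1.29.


PR^(1/n) = 4.6^(1/1.29) = 3.26411733
eta_v = 1 - 0.02 * (3.26411733 - 1)
eta_v = 0.9547

0.9547


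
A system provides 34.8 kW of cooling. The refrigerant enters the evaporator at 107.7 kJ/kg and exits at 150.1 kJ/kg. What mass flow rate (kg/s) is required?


dh = 150.1 - 107.7 = 42.4 kJ/kg
m_dot = Q / dh = 34.8 / 42.4 = 0.8208 kg/s

0.8208


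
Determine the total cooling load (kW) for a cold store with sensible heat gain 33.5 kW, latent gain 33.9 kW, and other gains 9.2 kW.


Q_total = Q_s + Q_l + Q_misc
Q_total = 33.5 + 33.9 + 9.2
Q_total = 76.6 kW

76.6


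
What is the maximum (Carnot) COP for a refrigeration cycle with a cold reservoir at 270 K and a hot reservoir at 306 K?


dT = 306 - 270 = 36 K
COP_carnot = T_cold / dT = 270 / 36
COP_carnot = 7.5

7.5


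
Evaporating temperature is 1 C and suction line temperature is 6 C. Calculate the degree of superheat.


Superheat = T_suction - T_evap
Superheat = 6 - (1)
Superheat = 5 K

5


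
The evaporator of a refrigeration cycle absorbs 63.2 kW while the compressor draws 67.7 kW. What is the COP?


COP = Q_evap / W
COP = 63.2 / 67.7
COP = 0.934

0.934


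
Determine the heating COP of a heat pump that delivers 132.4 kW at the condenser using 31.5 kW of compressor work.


COP_hp = Q_cond / W
COP_hp = 132.4 / 31.5
COP_hp = 4.203

4.203


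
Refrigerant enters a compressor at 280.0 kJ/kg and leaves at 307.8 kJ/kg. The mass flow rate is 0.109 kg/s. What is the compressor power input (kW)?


dh = 307.8 - 280.0 = 27.8 kJ/kg
W = m_dot * dh = 0.109 * 27.8 = 3.03 kW

3.03


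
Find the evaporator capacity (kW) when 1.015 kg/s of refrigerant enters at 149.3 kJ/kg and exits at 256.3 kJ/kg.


dh = 256.3 - 149.3 = 107.0 kJ/kg
Q_evap = m_dot * dh = 1.015 * 107.0
Q_evap = 108.61 kW

108.61


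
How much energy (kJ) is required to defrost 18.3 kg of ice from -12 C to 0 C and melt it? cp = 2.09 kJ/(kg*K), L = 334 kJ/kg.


Sensible heat = cp * dT = 2.09 * 12 = 25.08 kJ/kg
Total per kg = 25.08 + 334 = 359.08 kJ/kg
Q = m * total = 18.3 * 359.08
Q = 6571.2 kJ

6571.2


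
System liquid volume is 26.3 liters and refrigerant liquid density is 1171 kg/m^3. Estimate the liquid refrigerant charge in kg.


Charge = V * rho / 1000
Charge = 26.3 * 1171 / 1000
Charge = 30.8 kg

30.8


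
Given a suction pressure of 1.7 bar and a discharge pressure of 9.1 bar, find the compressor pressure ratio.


PR = P_high / P_low
PR = 9.1 / 1.7
PR = 5.353

5.353


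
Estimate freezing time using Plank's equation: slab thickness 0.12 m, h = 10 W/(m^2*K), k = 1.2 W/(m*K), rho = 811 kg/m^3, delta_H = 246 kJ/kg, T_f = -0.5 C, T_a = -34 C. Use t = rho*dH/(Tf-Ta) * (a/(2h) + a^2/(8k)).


dT = -0.5 - (-34) = 33.5 K
term1 = a/(2h) = 0.12/(2*10) = 0.006
term2 = a^2/(8k) = 0.12^2/(8*1.2) = 0.0015
t = rho*dH*1000/dT * (term1 + term2)
t = 811*246*1000/33.5 * (0.006 + 0.0015)
t = 44666 s

44666


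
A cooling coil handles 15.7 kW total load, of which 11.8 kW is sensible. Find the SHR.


SHR = Q_sensible / Q_total
SHR = 11.8 / 15.7
SHR = 0.752

0.752


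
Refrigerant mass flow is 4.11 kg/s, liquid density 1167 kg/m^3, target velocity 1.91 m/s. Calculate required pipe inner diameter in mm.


A = m_dot / (rho * v) = 4.11 / (1167 * 1.91) = 0.001843900995 m^2
d = sqrt(4*A/pi) * 1000
d = 48.5 mm

48.5


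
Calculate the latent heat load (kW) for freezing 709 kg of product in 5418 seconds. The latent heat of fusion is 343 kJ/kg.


Q_lat = m * h_fg / t
Q_lat = 709 * 343 / 5418
Q_lat = 44.89 kW

44.89


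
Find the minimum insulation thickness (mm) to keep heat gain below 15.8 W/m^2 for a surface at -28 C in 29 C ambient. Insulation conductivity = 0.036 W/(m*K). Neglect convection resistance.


dT = 29 - (-28) = 57 K
thickness = k * dT / q_max * 1000
thickness = 0.036 * 57 / 15.8 * 1000
thickness = 129.9 mm

129.9


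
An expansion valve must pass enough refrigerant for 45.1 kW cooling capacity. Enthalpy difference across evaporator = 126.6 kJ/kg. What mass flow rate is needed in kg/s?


m_dot = Q / dh
m_dot = 45.1 / 126.6
m_dot = 0.3562 kg/s

0.3562


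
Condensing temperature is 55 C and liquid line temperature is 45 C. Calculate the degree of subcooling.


Subcooling = T_cond - T_liquid
Subcooling = 55 - 45
Subcooling = 10 K

10


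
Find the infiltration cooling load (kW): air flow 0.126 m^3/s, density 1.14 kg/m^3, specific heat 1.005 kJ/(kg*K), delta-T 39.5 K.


Q = V_dot * rho * cp * dT
Q = 0.126 * 1.14 * 1.005 * 39.5
Q = 5.702 kW

5.702


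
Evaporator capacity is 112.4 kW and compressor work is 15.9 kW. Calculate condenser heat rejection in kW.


Q_cond = Q_evap + W
Q_cond = 112.4 + 15.9
Q_cond = 128.3 kW

128.3


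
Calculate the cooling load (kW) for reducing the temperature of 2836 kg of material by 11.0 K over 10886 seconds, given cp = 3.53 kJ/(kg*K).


Q = m * cp * dT / t
Q = 2836 * 3.53 * 11.0 / 10886
Q = 10.116 kW

10.116


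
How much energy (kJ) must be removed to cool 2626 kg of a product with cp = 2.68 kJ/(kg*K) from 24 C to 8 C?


dT = 24 - (8) = 16 K
Q = m * cp * dT = 2626 * 2.68 * 16
Q = 112603 kJ

112603


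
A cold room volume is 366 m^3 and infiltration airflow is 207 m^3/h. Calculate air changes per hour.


ACH = flow / volume
ACH = 207 / 366
ACH = 0.566

0.566


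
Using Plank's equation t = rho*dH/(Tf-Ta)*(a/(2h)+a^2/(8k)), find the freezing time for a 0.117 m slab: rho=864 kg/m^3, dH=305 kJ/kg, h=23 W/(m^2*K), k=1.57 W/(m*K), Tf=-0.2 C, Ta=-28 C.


dT = -0.2 - (-28) = 27.8 K
term1 = a/(2h) = 0.117/(2*23) = 0.002543478261
term2 = a^2/(8k) = 0.117^2/(8*1.57) = 0.001089888535
t = rho*dH*1000/dT * (term1 + term2)
t = 864*305*1000/27.8 * (0.002543478261 + 0.001089888535)
t = 34441 s

34441


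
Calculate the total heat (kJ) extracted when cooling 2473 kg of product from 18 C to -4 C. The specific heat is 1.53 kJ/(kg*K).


dT = 18 - (-4) = 22 K
Q = m * cp * dT = 2473 * 1.53 * 22
Q = 83241 kJ

83241


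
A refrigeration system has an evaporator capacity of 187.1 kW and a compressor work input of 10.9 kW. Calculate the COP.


COP = Q_evap / W
COP = 187.1 / 10.9
COP = 17.165

17.165


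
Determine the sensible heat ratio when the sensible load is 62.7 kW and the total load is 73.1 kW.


SHR = Q_sensible / Q_total
SHR = 62.7 / 73.1
SHR = 0.858

0.858


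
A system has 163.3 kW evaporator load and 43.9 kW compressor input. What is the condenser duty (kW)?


Q_cond = Q_evap + W
Q_cond = 163.3 + 43.9
Q_cond = 207.2 kW

207.2


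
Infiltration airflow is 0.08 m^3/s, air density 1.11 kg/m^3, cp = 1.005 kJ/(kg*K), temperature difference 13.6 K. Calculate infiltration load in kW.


Q = V_dot * rho * cp * dT
Q = 0.08 * 1.11 * 1.005 * 13.6
Q = 1.214 kW

1.214


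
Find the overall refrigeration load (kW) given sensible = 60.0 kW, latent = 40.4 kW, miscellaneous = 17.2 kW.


Q_total = Q_s + Q_l + Q_misc
Q_total = 60.0 + 40.4 + 17.2
Q_total = 117.6 kW

117.6


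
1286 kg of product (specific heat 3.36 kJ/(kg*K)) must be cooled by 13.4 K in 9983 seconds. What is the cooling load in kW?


Q = m * cp * dT / t
Q = 1286 * 3.36 * 13.4 / 9983
Q = 5.8 kW

5.8


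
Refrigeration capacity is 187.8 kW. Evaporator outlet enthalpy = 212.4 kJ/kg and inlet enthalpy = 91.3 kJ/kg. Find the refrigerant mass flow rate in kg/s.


dh = 212.4 - 91.3 = 121.1 kJ/kg
m_dot = Q / dh = 187.8 / 121.1 = 1.5508 kg/s

1.5508


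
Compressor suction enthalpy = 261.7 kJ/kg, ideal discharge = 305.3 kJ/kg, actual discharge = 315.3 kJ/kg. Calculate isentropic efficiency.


dh_ideal = 305.3 - 261.7 = 43.6 kJ/kg
dh_actual = 315.3 - 261.7 = 53.6 kJ/kg
eta_s = dh_ideal / dh_actual = 43.6 / 53.6
eta_s = 0.8134

0.8134


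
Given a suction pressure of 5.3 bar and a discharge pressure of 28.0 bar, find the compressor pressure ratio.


PR = P_high / P_low
PR = 28.0 / 5.3
PR = 5.283

5.283


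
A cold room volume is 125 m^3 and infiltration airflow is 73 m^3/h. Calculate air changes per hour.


ACH = flow / volume
ACH = 73 / 125
ACH = 0.584

0.584


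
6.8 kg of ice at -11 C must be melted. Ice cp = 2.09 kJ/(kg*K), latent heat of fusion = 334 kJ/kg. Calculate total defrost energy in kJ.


Sensible heat = cp * dT = 2.09 * 11 = 22.99 kJ/kg
Total per kg = 22.99 + 334 = 356.99 kJ/kg
Q = m * total = 6.8 * 356.99
Q = 2427.5 kJ

2427.5


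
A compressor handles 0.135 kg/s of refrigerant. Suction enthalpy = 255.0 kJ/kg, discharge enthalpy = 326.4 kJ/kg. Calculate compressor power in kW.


dh = 326.4 - 255.0 = 71.4 kJ/kg
W = m_dot * dh = 0.135 * 71.4 = 9.64 kW

9.64


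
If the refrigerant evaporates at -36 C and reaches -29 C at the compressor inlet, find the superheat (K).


Superheat = T_suction - T_evap
Superheat = -29 - (-36)
Superheat = 7 K

7


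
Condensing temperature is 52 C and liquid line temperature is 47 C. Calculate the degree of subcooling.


Subcooling = T_cond - T_liquid
Subcooling = 52 - 47
Subcooling = 5 K

5


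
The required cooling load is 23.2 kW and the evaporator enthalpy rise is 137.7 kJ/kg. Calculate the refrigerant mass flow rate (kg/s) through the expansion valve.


m_dot = Q / dh
m_dot = 23.2 / 137.7
m_dot = 0.1685 kg/s

0.1685


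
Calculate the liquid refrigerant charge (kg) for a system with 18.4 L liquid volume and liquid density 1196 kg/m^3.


Charge = V * rho / 1000
Charge = 18.4 * 1196 / 1000
Charge = 22.01 kg

22.01


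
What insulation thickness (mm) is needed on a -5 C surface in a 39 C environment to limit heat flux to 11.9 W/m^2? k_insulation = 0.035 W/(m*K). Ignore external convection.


dT = 39 - (-5) = 44 K
thickness = k * dT / q_max * 1000
thickness = 0.035 * 44 / 11.9 * 1000
thickness = 129.4 mm

129.4


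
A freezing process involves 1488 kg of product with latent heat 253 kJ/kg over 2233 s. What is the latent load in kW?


Q_lat = m * h_fg / t
Q_lat = 1488 * 253 / 2233
Q_lat = 168.59 kW

168.59


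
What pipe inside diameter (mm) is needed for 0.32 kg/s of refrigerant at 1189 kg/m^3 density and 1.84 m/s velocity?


A = m_dot / (rho * v) = 0.32 / (1189 * 1.84) = 0.0001462683293 m^2
d = sqrt(4*A/pi) * 1000
d = 13.6 mm

13.6


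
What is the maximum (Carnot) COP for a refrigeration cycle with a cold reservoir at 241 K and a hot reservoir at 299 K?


dT = 299 - 241 = 58 K
COP_carnot = T_cold / dT = 241 / 58
COP_carnot = 4.155

4.155


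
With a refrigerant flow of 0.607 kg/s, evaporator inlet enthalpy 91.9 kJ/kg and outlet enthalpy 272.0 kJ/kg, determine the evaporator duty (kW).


dh = 272.0 - 91.9 = 180.1 kJ/kg
Q_evap = m_dot * dh = 0.607 * 180.1
Q_evap = 109.32 kW

109.32


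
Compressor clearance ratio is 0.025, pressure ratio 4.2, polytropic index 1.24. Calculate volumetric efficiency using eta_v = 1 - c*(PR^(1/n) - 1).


PR^(1/n) = 4.2^(1/1.24) = 3.18141552
eta_v = 1 - 0.025 * (3.18141552 - 1)
eta_v = 0.9455

0.9455


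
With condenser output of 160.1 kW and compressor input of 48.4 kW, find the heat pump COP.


COP_hp = Q_cond / W
COP_hp = 160.1 / 48.4
COP_hp = 3.308

3.308


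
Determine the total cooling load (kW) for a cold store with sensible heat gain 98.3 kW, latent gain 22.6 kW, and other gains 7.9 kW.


Q_total = Q_s + Q_l + Q_misc
Q_total = 98.3 + 22.6 + 7.9
Q_total = 128.8 kW

128.8


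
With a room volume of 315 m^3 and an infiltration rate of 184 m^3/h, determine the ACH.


ACH = flow / volume
ACH = 184 / 315
ACH = 0.584

0.584


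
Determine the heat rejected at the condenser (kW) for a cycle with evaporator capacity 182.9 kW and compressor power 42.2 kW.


Q_cond = Q_evap + W
Q_cond = 182.9 + 42.2
Q_cond = 225.1 kW

225.1


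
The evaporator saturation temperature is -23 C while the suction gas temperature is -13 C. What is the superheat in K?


Superheat = T_suction - T_evap
Superheat = -13 - (-23)
Superheat = 10 K

10


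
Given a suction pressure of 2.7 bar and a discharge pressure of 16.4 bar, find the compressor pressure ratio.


PR = P_high / P_low
PR = 16.4 / 2.7
PR = 6.074

6.074


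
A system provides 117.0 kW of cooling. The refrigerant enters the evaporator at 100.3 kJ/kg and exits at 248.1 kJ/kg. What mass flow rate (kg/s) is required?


dh = 248.1 - 100.3 = 147.8 kJ/kg
m_dot = Q / dh = 117.0 / 147.8 = 0.7916 kg/s

0.7916


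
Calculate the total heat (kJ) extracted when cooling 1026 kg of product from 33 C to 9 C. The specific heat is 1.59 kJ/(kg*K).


dT = 33 - (9) = 24 K
Q = m * cp * dT = 1026 * 1.59 * 24
Q = 39152 kJ

39152


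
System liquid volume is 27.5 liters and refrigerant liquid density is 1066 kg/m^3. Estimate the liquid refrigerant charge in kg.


Charge = V * rho / 1000
Charge = 27.5 * 1066 / 1000
Charge = 29.32 kg

29.32


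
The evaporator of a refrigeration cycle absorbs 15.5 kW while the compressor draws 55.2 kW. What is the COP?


COP = Q_evap / W
COP = 15.5 / 55.2
COP = 0.281

0.281


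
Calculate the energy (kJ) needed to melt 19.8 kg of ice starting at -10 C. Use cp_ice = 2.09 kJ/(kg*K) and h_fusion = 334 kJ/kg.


Sensible heat = cp * dT = 2.09 * 10 = 20.9 kJ/kg
Total per kg = 20.9 + 334 = 354.9 kJ/kg
Q = m * total = 19.8 * 354.9
Q = 7027.0 kJ

7027.0


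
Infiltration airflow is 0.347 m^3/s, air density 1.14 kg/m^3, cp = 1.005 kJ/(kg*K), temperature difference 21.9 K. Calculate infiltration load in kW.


Q = V_dot * rho * cp * dT
Q = 0.347 * 1.14 * 1.005 * 21.9
Q = 8.707 kW

8.707


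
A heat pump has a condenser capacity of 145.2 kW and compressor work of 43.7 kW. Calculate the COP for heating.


COP_hp = Q_cond / W
COP_hp = 145.2 / 43.7
COP_hp = 3.323

3.323


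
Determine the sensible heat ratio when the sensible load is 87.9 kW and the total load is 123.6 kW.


SHR = Q_sensible / Q_total
SHR = 87.9 / 123.6
SHR = 0.711

0.711


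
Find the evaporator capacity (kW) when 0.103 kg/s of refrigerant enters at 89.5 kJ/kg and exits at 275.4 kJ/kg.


dh = 275.4 - 89.5 = 185.9 kJ/kg
Q_evap = m_dot * dh = 0.103 * 185.9
Q_evap = 19.15 kW

19.15


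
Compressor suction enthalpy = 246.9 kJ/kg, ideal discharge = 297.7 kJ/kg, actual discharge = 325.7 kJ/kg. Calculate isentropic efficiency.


dh_ideal = 297.7 - 246.9 = 50.8 kJ/kg
dh_actual = 325.7 - 246.9 = 78.8 kJ/kg
eta_s = dh_ideal / dh_actual = 50.8 / 78.8
eta_s = 0.6447

0.6447


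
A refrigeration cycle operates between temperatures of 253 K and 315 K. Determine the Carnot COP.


dT = 315 - 253 = 62 K
COP_carnot = T_cold / dT = 253 / 62
COP_carnot = 4.081

4.081


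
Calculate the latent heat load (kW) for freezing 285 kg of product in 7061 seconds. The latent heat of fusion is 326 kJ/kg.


Q_lat = m * h_fg / t
Q_lat = 285 * 326 / 7061
Q_lat = 13.16 kW

13.16


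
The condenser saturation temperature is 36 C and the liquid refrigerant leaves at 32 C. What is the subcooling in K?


Subcooling = T_cond - T_liquid
Subcooling = 36 - 32
Subcooling = 4 K

4


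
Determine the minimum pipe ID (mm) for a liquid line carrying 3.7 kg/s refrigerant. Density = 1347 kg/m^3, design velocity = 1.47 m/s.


A = m_dot / (rho * v) = 3.7 / (1347 * 1.47) = 0.001868601932 m^2
d = sqrt(4*A/pi) * 1000
d = 48.8 mm

48.8


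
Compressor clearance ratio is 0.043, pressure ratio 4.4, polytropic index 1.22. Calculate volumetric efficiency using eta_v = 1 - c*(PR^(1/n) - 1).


PR^(1/n) = 4.4^(1/1.22) = 3.36837338
eta_v = 1 - 0.043 * (3.36837338 - 1)
eta_v = 0.8982

0.8982


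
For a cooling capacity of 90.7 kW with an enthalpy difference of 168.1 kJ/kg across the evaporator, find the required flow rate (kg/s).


m_dot = Q / dh
m_dot = 90.7 / 168.1
m_dot = 0.5396 kg/s

0.5396


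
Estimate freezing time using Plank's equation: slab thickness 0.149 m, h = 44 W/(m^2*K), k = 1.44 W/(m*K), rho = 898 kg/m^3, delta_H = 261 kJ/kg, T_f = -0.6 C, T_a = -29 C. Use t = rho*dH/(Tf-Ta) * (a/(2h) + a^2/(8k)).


dT = -0.6 - (-29) = 28.4 K
term1 = a/(2h) = 0.149/(2*44) = 0.001693181818
term2 = a^2/(8k) = 0.149^2/(8*1.44) = 0.001927170139
t = rho*dH*1000/dT * (term1 + term2)
t = 898*261*1000/28.4 * (0.001693181818 + 0.001927170139)
t = 29878 s

29878


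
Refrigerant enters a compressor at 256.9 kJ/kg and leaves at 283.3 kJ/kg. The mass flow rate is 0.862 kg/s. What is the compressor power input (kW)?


dh = 283.3 - 256.9 = 26.4 kJ/kg
W = m_dot * dh = 0.862 * 26.4 = 22.76 kW

22.76


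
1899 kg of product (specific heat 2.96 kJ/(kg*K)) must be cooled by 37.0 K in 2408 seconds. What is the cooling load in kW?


Q = m * cp * dT / t
Q = 1899 * 2.96 * 37.0 / 2408
Q = 86.37 kW

86.37


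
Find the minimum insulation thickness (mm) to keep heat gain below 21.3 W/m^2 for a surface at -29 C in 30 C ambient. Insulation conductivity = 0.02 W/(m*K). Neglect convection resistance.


dT = 30 - (-29) = 59 K
thickness = k * dT / q_max * 1000
thickness = 0.02 * 59 / 21.3 * 1000
thickness = 55.4 mm

55.4


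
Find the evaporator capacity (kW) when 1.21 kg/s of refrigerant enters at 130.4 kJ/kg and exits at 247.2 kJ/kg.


dh = 247.2 - 130.4 = 116.8 kJ/kg
Q_evap = m_dot * dh = 1.21 * 116.8
Q_evap = 141.33 kW

141.33


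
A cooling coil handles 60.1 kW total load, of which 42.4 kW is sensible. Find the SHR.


SHR = Q_sensible / Q_total
SHR = 42.4 / 60.1
SHR = 0.705

0.705


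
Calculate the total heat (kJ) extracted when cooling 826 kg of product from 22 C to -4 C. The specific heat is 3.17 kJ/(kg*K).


dT = 22 - (-4) = 26 K
Q = m * cp * dT = 826 * 3.17 * 26
Q = 68079 kJ

68079


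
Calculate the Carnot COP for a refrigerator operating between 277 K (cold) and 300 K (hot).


dT = 300 - 277 = 23 K
COP_carnot = T_cold / dT = 277 / 23
COP_carnot = 12.043

12.043


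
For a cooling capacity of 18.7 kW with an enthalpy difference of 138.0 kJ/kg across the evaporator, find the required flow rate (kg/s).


m_dot = Q / dh
m_dot = 18.7 / 138.0
m_dot = 0.1355 kg/s

0.1355


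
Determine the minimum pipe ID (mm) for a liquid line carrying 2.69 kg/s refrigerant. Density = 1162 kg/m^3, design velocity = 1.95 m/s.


A = m_dot / (rho * v) = 2.69 / (1162 * 1.95) = 0.001187166247 m^2
d = sqrt(4*A/pi) * 1000
d = 38.9 mm

38.9


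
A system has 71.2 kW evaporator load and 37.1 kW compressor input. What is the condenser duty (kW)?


Q_cond = Q_evap + W
Q_cond = 71.2 + 37.1
Q_cond = 108.3 kW

108.3


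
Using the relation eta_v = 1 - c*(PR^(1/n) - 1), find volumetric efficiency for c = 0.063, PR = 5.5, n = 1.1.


PR^(1/n) = 5.5^(1/1.1) = 4.71039135
eta_v = 1 - 0.063 * (4.71039135 - 1)
eta_v = 0.7662

0.7662


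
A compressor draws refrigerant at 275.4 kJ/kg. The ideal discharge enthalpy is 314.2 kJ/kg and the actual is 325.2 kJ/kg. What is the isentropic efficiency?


dh_ideal = 314.2 - 275.4 = 38.8 kJ/kg
dh_actual = 325.2 - 275.4 = 49.8 kJ/kg
eta_s = dh_ideal / dh_actual = 38.8 / 49.8
eta_s = 0.7791

0.7791


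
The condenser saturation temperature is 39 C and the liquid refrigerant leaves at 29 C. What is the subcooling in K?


Subcooling = T_cond - T_liquid
Subcooling = 39 - 29
Subcooling = 10 K

10


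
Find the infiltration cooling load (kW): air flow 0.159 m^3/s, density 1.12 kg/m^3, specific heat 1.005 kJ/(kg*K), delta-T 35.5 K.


Q = V_dot * rho * cp * dT
Q = 0.159 * 1.12 * 1.005 * 35.5
Q = 6.353 kW

6.353


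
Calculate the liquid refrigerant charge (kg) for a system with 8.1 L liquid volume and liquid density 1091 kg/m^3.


Charge = V * rho / 1000
Charge = 8.1 * 1091 / 1000
Charge = 8.84 kg

8.84


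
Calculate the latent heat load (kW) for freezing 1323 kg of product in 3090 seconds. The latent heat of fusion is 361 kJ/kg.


Q_lat = m * h_fg / t
Q_lat = 1323 * 361 / 3090
Q_lat = 154.56 kW

154.56


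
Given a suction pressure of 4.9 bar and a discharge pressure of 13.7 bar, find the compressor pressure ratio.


PR = P_high / P_low
PR = 13.7 / 4.9
PR = 2.796

2.796


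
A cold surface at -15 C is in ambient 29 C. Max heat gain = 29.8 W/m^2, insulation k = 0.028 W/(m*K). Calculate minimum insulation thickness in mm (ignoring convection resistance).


dT = 29 - (-15) = 44 K
thickness = k * dT / q_max * 1000
thickness = 0.028 * 44 / 29.8 * 1000
thickness = 41.3 mm

41.3


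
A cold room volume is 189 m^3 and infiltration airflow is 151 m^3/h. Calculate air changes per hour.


ACH = flow / volume
ACH = 151 / 189
ACH = 0.799

0.799


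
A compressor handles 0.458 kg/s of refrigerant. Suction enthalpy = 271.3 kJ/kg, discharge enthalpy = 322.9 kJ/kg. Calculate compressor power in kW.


dh = 322.9 - 271.3 = 51.6 kJ/kg
W = m_dot * dh = 0.458 * 51.6 = 23.63 kW

23.63


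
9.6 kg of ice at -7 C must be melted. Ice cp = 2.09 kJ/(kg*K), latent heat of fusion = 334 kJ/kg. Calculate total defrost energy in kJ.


Sensible heat = cp * dT = 2.09 * 7 = 14.63 kJ/kg
Total per kg = 14.63 + 334 = 348.63 kJ/kg
Q = m * total = 9.6 * 348.63
Q = 3346.8 kJ

3346.8


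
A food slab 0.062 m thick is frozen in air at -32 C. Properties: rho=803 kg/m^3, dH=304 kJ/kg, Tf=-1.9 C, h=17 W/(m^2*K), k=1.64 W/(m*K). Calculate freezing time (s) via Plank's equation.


dT = -1.9 - (-32) = 30.1 K
term1 = a/(2h) = 0.062/(2*17) = 0.001823529412
term2 = a^2/(8k) = 0.062^2/(8*1.64) = 0.0002929878049
t = rho*dH*1000/dT * (term1 + term2)
t = 803*304*1000/30.1 * (0.001823529412 + 0.0002929878049)
t = 17165 s

17165


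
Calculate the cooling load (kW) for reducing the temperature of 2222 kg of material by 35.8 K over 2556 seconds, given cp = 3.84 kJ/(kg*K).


Q = m * cp * dT / t
Q = 2222 * 3.84 * 35.8 / 2556
Q = 119.508 kW

119.508


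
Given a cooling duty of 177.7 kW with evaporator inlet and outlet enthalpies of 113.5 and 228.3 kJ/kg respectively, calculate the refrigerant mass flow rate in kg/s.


dh = 228.3 - 113.5 = 114.8 kJ/kg
m_dot = Q / dh = 177.7 / 114.8 = 1.5479 kg/s

1.5479


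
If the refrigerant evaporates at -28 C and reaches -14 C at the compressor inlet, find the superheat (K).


Superheat = T_suction - T_evap
Superheat = -14 - (-28)
Superheat = 14 K

14


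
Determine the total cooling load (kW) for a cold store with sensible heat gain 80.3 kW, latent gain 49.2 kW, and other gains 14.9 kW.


Q_total = Q_s + Q_l + Q_misc
Q_total = 80.3 + 49.2 + 14.9
Q_total = 144.4 kW

144.4


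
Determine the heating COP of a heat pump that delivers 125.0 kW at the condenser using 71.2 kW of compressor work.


COP_hp = Q_cond / W
COP_hp = 125.0 / 71.2
COP_hp = 1.756

1.756


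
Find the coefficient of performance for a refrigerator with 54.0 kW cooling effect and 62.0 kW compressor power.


COP = Q_evap / W
COP = 54.0 / 62.0
COP = 0.871

0.871


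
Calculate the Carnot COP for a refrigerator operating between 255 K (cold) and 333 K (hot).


dT = 333 - 255 = 78 K
COP_carnot = T_cold / dT = 255 / 78
COP_carnot = 3.269

3.269


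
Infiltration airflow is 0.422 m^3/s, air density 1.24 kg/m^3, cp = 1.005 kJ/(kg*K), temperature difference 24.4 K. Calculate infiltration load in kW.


Q = V_dot * rho * cp * dT
Q = 0.422 * 1.24 * 1.005 * 24.4
Q = 12.832 kW

12.832


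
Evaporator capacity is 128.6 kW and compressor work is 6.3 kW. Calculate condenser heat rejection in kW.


Q_cond = Q_evap + W
Q_cond = 128.6 + 6.3
Q_cond = 134.9 kW

134.9


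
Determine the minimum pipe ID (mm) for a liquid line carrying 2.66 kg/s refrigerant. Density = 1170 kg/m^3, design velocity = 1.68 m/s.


A = m_dot / (rho * v) = 2.66 / (1170 * 1.68) = 0.001353276353 m^2
d = sqrt(4*A/pi) * 1000
d = 41.5 mm

41.5


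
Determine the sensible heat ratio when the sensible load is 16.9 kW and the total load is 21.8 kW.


SHR = Q_sensible / Q_total
SHR = 16.9 / 21.8
SHR = 0.775

0.775


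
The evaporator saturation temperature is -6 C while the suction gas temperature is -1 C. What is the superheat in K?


Superheat = T_suction - T_evap
Superheat = -1 - (-6)
Superheat = 5 K

5


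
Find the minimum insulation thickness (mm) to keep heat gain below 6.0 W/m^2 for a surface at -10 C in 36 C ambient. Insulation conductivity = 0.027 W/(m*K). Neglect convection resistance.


dT = 36 - (-10) = 46 K
thickness = k * dT / q_max * 1000
thickness = 0.027 * 46 / 6.0 * 1000
thickness = 207.0 mm

207.0


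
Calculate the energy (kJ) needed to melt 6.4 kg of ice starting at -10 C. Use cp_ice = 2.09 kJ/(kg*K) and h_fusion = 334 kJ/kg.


Sensible heat = cp * dT = 2.09 * 10 = 20.9 kJ/kg
Total per kg = 20.9 + 334 = 354.9 kJ/kg
Q = m * total = 6.4 * 354.9
Q = 2271.4 kJ

2271.4


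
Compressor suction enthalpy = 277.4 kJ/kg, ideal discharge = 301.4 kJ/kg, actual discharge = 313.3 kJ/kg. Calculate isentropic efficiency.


dh_ideal = 301.4 - 277.4 = 24.0 kJ/kg
dh_actual = 313.3 - 277.4 = 35.9 kJ/kg
eta_s = dh_ideal / dh_actual = 24.0 / 35.9
eta_s = 0.6685

0.6685


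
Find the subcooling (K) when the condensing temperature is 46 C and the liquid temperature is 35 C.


Subcooling = T_cond - T_liquid
Subcooling = 46 - 35
Subcooling = 11 K

11


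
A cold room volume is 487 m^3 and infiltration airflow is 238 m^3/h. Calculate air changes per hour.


ACH = flow / volume
ACH = 238 / 487
ACH = 0.489

0.489


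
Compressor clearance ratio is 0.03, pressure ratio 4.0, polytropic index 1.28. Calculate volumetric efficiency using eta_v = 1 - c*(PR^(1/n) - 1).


PR^(1/n) = 4.0^(1/1.28) = 2.95365229
eta_v = 1 - 0.03 * (2.95365229 - 1)
eta_v = 0.9414

0.9414


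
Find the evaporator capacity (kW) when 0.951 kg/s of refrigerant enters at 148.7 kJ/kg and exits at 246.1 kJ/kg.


dh = 246.1 - 148.7 = 97.4 kJ/kg
Q_evap = m_dot * dh = 0.951 * 97.4
Q_evap = 92.63 kW

92.63


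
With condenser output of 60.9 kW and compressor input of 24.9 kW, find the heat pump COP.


COP_hp = Q_cond / W
COP_hp = 60.9 / 24.9
COP_hp = 2.446

2.446


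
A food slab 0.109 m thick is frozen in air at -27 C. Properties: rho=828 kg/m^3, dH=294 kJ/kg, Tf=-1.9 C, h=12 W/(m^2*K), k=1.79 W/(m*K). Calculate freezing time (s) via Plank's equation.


dT = -1.9 - (-27) = 25.1 K
term1 = a/(2h) = 0.109/(2*12) = 0.004541666667
term2 = a^2/(8k) = 0.109^2/(8*1.79) = 0.0008296787709
t = rho*dH*1000/dT * (term1 + term2)
t = 828*294*1000/25.1 * (0.004541666667 + 0.0008296787709)
t = 52094 s

52094


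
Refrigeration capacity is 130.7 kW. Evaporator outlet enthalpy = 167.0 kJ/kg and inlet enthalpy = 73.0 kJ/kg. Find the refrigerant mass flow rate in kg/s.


dh = 167.0 - 73.0 = 94.0 kJ/kg
m_dot = Q / dh = 130.7 / 94.0 = 1.3904 kg/s

1.3904


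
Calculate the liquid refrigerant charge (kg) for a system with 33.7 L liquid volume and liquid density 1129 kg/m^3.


Charge = V * rho / 1000
Charge = 33.7 * 1129 / 1000
Charge = 38.05 kg

38.05


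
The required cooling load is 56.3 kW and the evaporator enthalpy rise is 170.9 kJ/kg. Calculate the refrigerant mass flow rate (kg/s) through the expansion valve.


m_dot = Q / dh
m_dot = 56.3 / 170.9
m_dot = 0.3294 kg/s

0.3294


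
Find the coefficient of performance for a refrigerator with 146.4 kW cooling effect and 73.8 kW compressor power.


COP = Q_evap / W
COP = 146.4 / 73.8
COP = 1.984

1.984


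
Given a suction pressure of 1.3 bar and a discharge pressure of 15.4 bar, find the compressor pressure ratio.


PR = P_high / P_low
PR = 15.4 / 1.3
PR = 11.846

11.846
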